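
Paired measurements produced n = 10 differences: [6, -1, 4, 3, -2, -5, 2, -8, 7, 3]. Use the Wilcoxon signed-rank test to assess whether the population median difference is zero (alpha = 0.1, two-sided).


Step 1: Drop any zero differences (none here) and take |d_i|.
|d| = [6, 1, 4, 3, 2, 5, 2, 8, 7, 3]
Step 2: Midrank |d_i| (ties get averaged ranks).
ranks: |6|->8, |1|->1, |4|->6, |3|->4.5, |2|->2.5, |5|->7, |2|->2.5, |8|->10, |7|->9, |3|->4.5
Step 3: Attach original signs; sum ranks with positive sign and with negative sign.
W+ = 8 + 6 + 4.5 + 2.5 + 9 + 4.5 = 34.5
W- = 1 + 2.5 + 7 + 10 = 20.5
(Check: W+ + W- = 55 should equal n(n+1)/2 = 55.)
Step 4: Test statistic W = min(W+, W-) = 20.5.
Step 5: Ties in |d|, so use the tie-corrected normal approximation.
        E[W] = n(n+1)/4 = 10*11/4 = 27.5.
        Tie groups: |d|=2 (t=2), |d|=3 (t=2); sum(t^3 - t) = 12.
        Var[W] = n(n+1)(2n+1)/24 - sum(t^3-t)/48 = 2310/24 - 12/48 = 96.
        z = (W - E[W]) / sqrt(Var[W]) = (20.5 - 27.5) / 9.7980 = -0.7144.
        Two-sided p = 2*Phi(z) = 0.474959.
Step 6: alpha = 0.1. fail to reject H0.

W+ = 34.5, W- = 20.5, W = min = 20.5, p = 0.474959, fail to reject H0.


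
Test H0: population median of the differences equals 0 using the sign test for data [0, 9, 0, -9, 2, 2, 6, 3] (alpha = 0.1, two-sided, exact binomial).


Step 1: Discard zero differences. Original n = 8; n_eff = number of nonzero differences = 6.
Nonzero differences (with sign): +9, -9, +2, +2, +6, +3
Step 2: Count signs: positive = 5, negative = 1.
Step 3: Under H0: P(positive) = 0.5, so the number of positives S ~ Bin(6, 0.5).
Step 4: Two-sided exact p-value = sum of Bin(6,0.5) probabilities at or below the observed probability = 0.218750.
Step 5: alpha = 0.1. fail to reject H0.

n_eff = 6, pos = 5, neg = 1, p = 0.218750, fail to reject H0.


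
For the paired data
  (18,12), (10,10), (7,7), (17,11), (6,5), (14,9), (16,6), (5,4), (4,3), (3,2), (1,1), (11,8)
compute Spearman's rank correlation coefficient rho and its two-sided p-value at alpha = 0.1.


Step 1: Rank x and y separately (midranks; no ties here).
rank(x): 18->12, 10->7, 7->6, 17->11, 6->5, 14->9, 16->10, 5->4, 4->3, 3->2, 1->1, 11->8
rank(y): 12->12, 10->10, 7->7, 11->11, 5->5, 9->9, 6->6, 4->4, 3->3, 2->2, 1->1, 8->8
Step 2: d_i = R_x(i) - R_y(i); compute d_i^2.
  (12-12)^2=0, (7-10)^2=9, (6-7)^2=1, (11-11)^2=0, (5-5)^2=0, (9-9)^2=0, (10-6)^2=16, (4-4)^2=0, (3-3)^2=0, (2-2)^2=0, (1-1)^2=0, (8-8)^2=0
sum(d^2) = 26.
Step 3: rho = 1 - 6*26 / (12*(12^2 - 1)) = 1 - 156/1716 = 0.909091.
Step 4: Under H0, t = rho * sqrt((n-2)/(1-rho^2)) = 6.9007 ~ t(10).
Step 5: Two-sided p-value from the t-distribution with 10 df = 0.000042.
Step 6: alpha = 0.1. reject H0.

rho = 0.9091, p = 0.000042, reject H0 at alpha = 0.1.


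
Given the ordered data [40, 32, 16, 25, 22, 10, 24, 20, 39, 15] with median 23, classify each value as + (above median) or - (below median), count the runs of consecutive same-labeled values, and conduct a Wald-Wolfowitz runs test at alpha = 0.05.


Step 1: Compute median = 23; label A = above, B = below.
Labels in order: AABABBABAB  (n_A = 5, n_B = 5)
Step 2: Count runs R = 8.
Step 3: Under H0 (random ordering), E[R] = 2*n_A*n_B/(n_A+n_B) + 1 = 2*5*5/10 + 1 = 6.0000.
        Var[R] = 2*n_A*n_B*(2*n_A*n_B - n_A - n_B) / ((n_A+n_B)^2 * (n_A+n_B-1)) = 2000/900 = 2.2222.
        SD[R] = 1.4907.
Step 4: Continuity-corrected z = (R - 0.5 - E[R]) / SD[R] = (8 - 0.5 - 6.0000) / 1.4907 = 1.0062.
Step 5: Two-sided p-value via normal approximation = 2*(1 - Phi(|z|)) = 0.314305.
Step 6: alpha = 0.05. fail to reject H0.

R = 8, z = 1.0062, p = 0.314305, fail to reject H0.


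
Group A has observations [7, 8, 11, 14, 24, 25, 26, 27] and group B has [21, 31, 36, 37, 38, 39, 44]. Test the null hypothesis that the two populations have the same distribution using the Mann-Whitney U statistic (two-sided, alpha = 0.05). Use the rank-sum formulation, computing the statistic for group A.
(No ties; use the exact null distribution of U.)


Step 1: Combine and sort all 15 observations; assign midranks.
sorted (value, group): (7,X), (8,X), (11,X), (14,X), (21,Y), (24,X), (25,X), (26,X), (27,X), (31,Y), (36,Y), (37,Y), (38,Y), (39,Y), (44,Y)
ranks: 7->1, 8->2, 11->3, 14->4, 21->5, 24->6, 25->7, 26->8, 27->9, 31->10, 36->11, 37->12, 38->13, 39->14, 44->15
Step 2: Rank sum for X: R1 = 1 + 2 + 3 + 4 + 6 + 7 + 8 + 9 = 40.
Step 3: U_X = R1 - n1(n1+1)/2 = 40 - 8*9/2 = 40 - 36 = 4.
       U_Y = n1*n2 - U_X = 56 - 4 = 52.
Step 4: No ties, so the exact null distribution of U (based on enumerating the C(15,8) = 6435 equally likely rank assignments) gives the two-sided p-value.
Step 5: p-value = 0.003730; compare to alpha = 0.05. reject H0.

U_X = 4, p = 0.003730, reject H0 at alpha = 0.05.


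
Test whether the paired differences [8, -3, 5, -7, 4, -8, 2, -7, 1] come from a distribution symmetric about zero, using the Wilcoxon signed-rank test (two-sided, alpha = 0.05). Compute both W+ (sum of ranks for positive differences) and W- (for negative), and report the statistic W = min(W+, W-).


Step 1: Drop any zero differences (none here) and take |d_i|.
|d| = [8, 3, 5, 7, 4, 8, 2, 7, 1]
Step 2: Midrank |d_i| (ties get averaged ranks).
ranks: |8|->8.5, |3|->3, |5|->5, |7|->6.5, |4|->4, |8|->8.5, |2|->2, |7|->6.5, |1|->1
Step 3: Attach original signs; sum ranks with positive sign and with negative sign.
W+ = 8.5 + 5 + 4 + 2 + 1 = 20.5
W- = 3 + 6.5 + 8.5 + 6.5 = 24.5
(Check: W+ + W- = 45 should equal n(n+1)/2 = 45.)
Step 4: Test statistic W = min(W+, W-) = 20.5.
Step 5: Ties in |d|, so use the tie-corrected normal approximation.
        E[W] = n(n+1)/4 = 9*10/4 = 22.5.
        Tie groups: |d|=7 (t=2), |d|=8 (t=2); sum(t^3 - t) = 12.
        Var[W] = n(n+1)(2n+1)/24 - sum(t^3-t)/48 = 1710/24 - 12/48 = 71.
        z = (W - E[W]) / sqrt(Var[W]) = (20.5 - 22.5) / 8.4261 = -0.2374.
        Two-sided p = 2*Phi(z) = 0.812380.
Step 6: alpha = 0.05. fail to reject H0.

W+ = 20.5, W- = 24.5, W = min = 20.5, p = 0.812380, fail to reject H0.


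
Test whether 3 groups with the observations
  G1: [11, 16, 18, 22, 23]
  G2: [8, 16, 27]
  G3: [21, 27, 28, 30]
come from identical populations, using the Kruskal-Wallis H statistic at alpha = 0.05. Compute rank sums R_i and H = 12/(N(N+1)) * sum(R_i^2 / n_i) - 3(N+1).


Step 1: Combine all N = 12 observations and assign midranks.
sorted (value, group, rank): (8,G2,1), (11,G1,2), (16,G1,3.5), (16,G2,3.5), (18,G1,5), (21,G3,6), (22,G1,7), (23,G1,8), (27,G2,9.5), (27,G3,9.5), (28,G3,11), (30,G3,12)
Step 2: Sum ranks within each group.
R_1 = 25.5 (n_1 = 5)
R_2 = 14 (n_2 = 3)
R_3 = 38.5 (n_3 = 4)
Step 3: H = 12/(N(N+1)) * sum(R_i^2/n_i) - 3(N+1)
     = 12/(12*13) * (25.5^2/5 + 14^2/3 + 38.5^2/4) - 3*13
     = 0.076923 * 565.946 - 39
     = 4.534295.
Step 4: Ties present; correction factor C = 1 - 12/(12^3 - 12) = 0.993007. Corrected H = 4.534295 / 0.993007 = 4.566227.
Step 5: Under H0, H ~ chi^2(2); p-value = 0.101966.
Step 6: alpha = 0.05. fail to reject H0.

H = 4.5662, df = 2, p = 0.101966, fail to reject H0.


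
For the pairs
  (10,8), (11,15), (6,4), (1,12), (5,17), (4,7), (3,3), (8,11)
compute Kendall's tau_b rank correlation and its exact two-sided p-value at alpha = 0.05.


Step 1: Enumerate the 28 unordered pairs (i,j) with i<j and classify each by sign(x_j-x_i) * sign(y_j-y_i).
  (1,2):dx=+1,dy=+7->C; (1,3):dx=-4,dy=-4->C; (1,4):dx=-9,dy=+4->D; (1,5):dx=-5,dy=+9->D
  (1,6):dx=-6,dy=-1->C; (1,7):dx=-7,dy=-5->C; (1,8):dx=-2,dy=+3->D; (2,3):dx=-5,dy=-11->C
  (2,4):dx=-10,dy=-3->C; (2,5):dx=-6,dy=+2->D; (2,6):dx=-7,dy=-8->C; (2,7):dx=-8,dy=-12->C
  (2,8):dx=-3,dy=-4->C; (3,4):dx=-5,dy=+8->D; (3,5):dx=-1,dy=+13->D; (3,6):dx=-2,dy=+3->D
  (3,7):dx=-3,dy=-1->C; (3,8):dx=+2,dy=+7->C; (4,5):dx=+4,dy=+5->C; (4,6):dx=+3,dy=-5->D
  (4,7):dx=+2,dy=-9->D; (4,8):dx=+7,dy=-1->D; (5,6):dx=-1,dy=-10->C; (5,7):dx=-2,dy=-14->C
  (5,8):dx=+3,dy=-6->D; (6,7):dx=-1,dy=-4->C; (6,8):dx=+4,dy=+4->C; (7,8):dx=+5,dy=+8->C
Step 2: C = 17, D = 11, total pairs = 28.
Step 3: tau = (C - D)/(n(n-1)/2) = (17 - 11)/28 = 0.214286.
Step 4: Exact two-sided p-value (enumerate n! = 40320 permutations of y under H0): p = 0.548413.
Step 5: alpha = 0.05. fail to reject H0.

tau_b = 0.2143 (C=17, D=11), p = 0.548413, fail to reject H0.


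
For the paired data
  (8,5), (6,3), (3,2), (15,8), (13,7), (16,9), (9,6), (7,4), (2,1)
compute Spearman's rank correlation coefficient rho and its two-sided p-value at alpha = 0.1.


Step 1: Rank x and y separately (midranks; no ties here).
rank(x): 8->5, 6->3, 3->2, 15->8, 13->7, 16->9, 9->6, 7->4, 2->1
rank(y): 5->5, 3->3, 2->2, 8->8, 7->7, 9->9, 6->6, 4->4, 1->1
Step 2: d_i = R_x(i) - R_y(i); compute d_i^2.
  (5-5)^2=0, (3-3)^2=0, (2-2)^2=0, (8-8)^2=0, (7-7)^2=0, (9-9)^2=0, (6-6)^2=0, (4-4)^2=0, (1-1)^2=0
sum(d^2) = 0.
Step 3: rho = 1 - 6*0 / (9*(9^2 - 1)) = 1 - 0/720 = 1.000000.
Step 5: Two-sided p-value from the t-distribution with 7 df = 0.000000.
Step 6: alpha = 0.1. reject H0.

rho = 1.0000, p = 0.000000, reject H0 at alpha = 0.1.


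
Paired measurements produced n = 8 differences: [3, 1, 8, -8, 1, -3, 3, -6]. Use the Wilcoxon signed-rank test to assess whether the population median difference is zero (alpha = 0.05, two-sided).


Step 1: Drop any zero differences (none here) and take |d_i|.
|d| = [3, 1, 8, 8, 1, 3, 3, 6]
Step 2: Midrank |d_i| (ties get averaged ranks).
ranks: |3|->4, |1|->1.5, |8|->7.5, |8|->7.5, |1|->1.5, |3|->4, |3|->4, |6|->6
Step 3: Attach original signs; sum ranks with positive sign and with negative sign.
W+ = 4 + 1.5 + 7.5 + 1.5 + 4 = 18.5
W- = 7.5 + 4 + 6 = 17.5
(Check: W+ + W- = 36 should equal n(n+1)/2 = 36.)
Step 4: Test statistic W = min(W+, W-) = 17.5.
Step 5: Ties in |d|, so use the tie-corrected normal approximation.
        E[W] = n(n+1)/4 = 8*9/4 = 18.
        Tie groups: |d|=1 (t=2), |d|=3 (t=3), |d|=8 (t=2); sum(t^3 - t) = 36.
        Var[W] = n(n+1)(2n+1)/24 - sum(t^3-t)/48 = 1224/24 - 36/48 = 50.25.
        z = (W - E[W]) / sqrt(Var[W]) = (17.5 - 18) / 7.0887 = -0.0705.
        Two-sided p = 2*Phi(z) = 0.943768.
Step 6: alpha = 0.05. fail to reject H0.

W+ = 18.5, W- = 17.5, W = min = 17.5, p = 0.943768, fail to reject H0.


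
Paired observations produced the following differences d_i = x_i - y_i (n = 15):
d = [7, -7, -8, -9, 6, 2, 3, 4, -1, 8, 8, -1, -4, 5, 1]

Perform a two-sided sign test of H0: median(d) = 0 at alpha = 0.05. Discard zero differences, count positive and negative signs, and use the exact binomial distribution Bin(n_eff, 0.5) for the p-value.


Step 1: Discard zero differences. Original n = 15; n_eff = number of nonzero differences = 15.
Nonzero differences (with sign): +7, -7, -8, -9, +6, +2, +3, +4, -1, +8, +8, -1, -4, +5, +1
Step 2: Count signs: positive = 9, negative = 6.
Step 3: Under H0: P(positive) = 0.5, so the number of positives S ~ Bin(15, 0.5).
Step 4: Two-sided exact p-value = sum of Bin(15,0.5) probabilities at or below the observed probability = 0.607239.
Step 5: alpha = 0.05. fail to reject H0.

n_eff = 15, pos = 9, neg = 6, p = 0.607239, fail to reject H0.


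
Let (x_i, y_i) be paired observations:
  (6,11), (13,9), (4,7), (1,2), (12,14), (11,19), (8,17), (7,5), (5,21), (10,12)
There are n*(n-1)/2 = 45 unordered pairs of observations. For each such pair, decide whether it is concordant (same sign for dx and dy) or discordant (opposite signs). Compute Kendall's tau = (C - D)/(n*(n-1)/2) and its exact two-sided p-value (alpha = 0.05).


Step 1: Enumerate the 45 unordered pairs (i,j) with i<j and classify each by sign(x_j-x_i) * sign(y_j-y_i).
  (1,2):dx=+7,dy=-2->D; (1,3):dx=-2,dy=-4->C; (1,4):dx=-5,dy=-9->C; (1,5):dx=+6,dy=+3->C
  (1,6):dx=+5,dy=+8->C; (1,7):dx=+2,dy=+6->C; (1,8):dx=+1,dy=-6->D; (1,9):dx=-1,dy=+10->D
  (1,10):dx=+4,dy=+1->C; (2,3):dx=-9,dy=-2->C; (2,4):dx=-12,dy=-7->C; (2,5):dx=-1,dy=+5->D
  (2,6):dx=-2,dy=+10->D; (2,7):dx=-5,dy=+8->D; (2,8):dx=-6,dy=-4->C; (2,9):dx=-8,dy=+12->D
  (2,10):dx=-3,dy=+3->D; (3,4):dx=-3,dy=-5->C; (3,5):dx=+8,dy=+7->C; (3,6):dx=+7,dy=+12->C
  (3,7):dx=+4,dy=+10->C; (3,8):dx=+3,dy=-2->D; (3,9):dx=+1,dy=+14->C; (3,10):dx=+6,dy=+5->C
  (4,5):dx=+11,dy=+12->C; (4,6):dx=+10,dy=+17->C; (4,7):dx=+7,dy=+15->C; (4,8):dx=+6,dy=+3->C
  (4,9):dx=+4,dy=+19->C; (4,10):dx=+9,dy=+10->C; (5,6):dx=-1,dy=+5->D; (5,7):dx=-4,dy=+3->D
  (5,8):dx=-5,dy=-9->C; (5,9):dx=-7,dy=+7->D; (5,10):dx=-2,dy=-2->C; (6,7):dx=-3,dy=-2->C
  (6,8):dx=-4,dy=-14->C; (6,9):dx=-6,dy=+2->D; (6,10):dx=-1,dy=-7->C; (7,8):dx=-1,dy=-12->C
  (7,9):dx=-3,dy=+4->D; (7,10):dx=+2,dy=-5->D; (8,9):dx=-2,dy=+16->D; (8,10):dx=+3,dy=+7->C
  (9,10):dx=+5,dy=-9->D
Step 2: C = 28, D = 17, total pairs = 45.
Step 3: tau = (C - D)/(n(n-1)/2) = (28 - 17)/45 = 0.244444.
Step 4: Exact two-sided p-value (enumerate n! = 3628800 permutations of y under H0): p = 0.380720.
Step 5: alpha = 0.05. fail to reject H0.

tau_b = 0.2444 (C=28, D=17), p = 0.380720, fail to reject H0.


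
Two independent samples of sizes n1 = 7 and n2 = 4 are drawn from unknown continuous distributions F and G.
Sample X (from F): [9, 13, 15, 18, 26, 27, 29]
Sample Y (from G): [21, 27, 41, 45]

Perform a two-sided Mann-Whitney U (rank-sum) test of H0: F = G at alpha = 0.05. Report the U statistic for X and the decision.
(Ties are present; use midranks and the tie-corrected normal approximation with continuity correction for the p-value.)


Step 1: Combine and sort all 11 observations; assign midranks.
sorted (value, group): (9,X), (13,X), (15,X), (18,X), (21,Y), (26,X), (27,X), (27,Y), (29,X), (41,Y), (45,Y)
ranks: 9->1, 13->2, 15->3, 18->4, 21->5, 26->6, 27->7.5, 27->7.5, 29->9, 41->10, 45->11
Step 2: Rank sum for X: R1 = 1 + 2 + 3 + 4 + 6 + 7.5 + 9 = 32.5.
Step 3: U_X = R1 - n1(n1+1)/2 = 32.5 - 7*8/2 = 32.5 - 28 = 4.5.
       U_Y = n1*n2 - U_X = 28 - 4.5 = 23.5.
Step 4: Ties are present, so use the tie-corrected normal approximation (with continuity correction) for the p-value.
Step 5: p-value = 0.088247; compare to alpha = 0.05. fail to reject H0.

U_X = 4.5, p = 0.088247, fail to reject H0 at alpha = 0.05.


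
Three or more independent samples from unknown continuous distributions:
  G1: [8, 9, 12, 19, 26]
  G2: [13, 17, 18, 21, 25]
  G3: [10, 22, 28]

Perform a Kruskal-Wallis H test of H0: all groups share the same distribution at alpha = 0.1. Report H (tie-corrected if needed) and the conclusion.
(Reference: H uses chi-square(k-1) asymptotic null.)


Step 1: Combine all N = 13 observations and assign midranks.
sorted (value, group, rank): (8,G1,1), (9,G1,2), (10,G3,3), (12,G1,4), (13,G2,5), (17,G2,6), (18,G2,7), (19,G1,8), (21,G2,9), (22,G3,10), (25,G2,11), (26,G1,12), (28,G3,13)
Step 2: Sum ranks within each group.
R_1 = 27 (n_1 = 5)
R_2 = 38 (n_2 = 5)
R_3 = 26 (n_3 = 3)
Step 3: H = 12/(N(N+1)) * sum(R_i^2/n_i) - 3(N+1)
     = 12/(13*14) * (27^2/5 + 38^2/5 + 26^2/3) - 3*14
     = 0.065934 * 659.933 - 42
     = 1.512088.
Step 4: No ties, so H is used without correction.
Step 5: Under H0, H ~ chi^2(2); p-value = 0.469520.
Step 6: alpha = 0.1. fail to reject H0.

H = 1.5121, df = 2, p = 0.469520, fail to reject H0.


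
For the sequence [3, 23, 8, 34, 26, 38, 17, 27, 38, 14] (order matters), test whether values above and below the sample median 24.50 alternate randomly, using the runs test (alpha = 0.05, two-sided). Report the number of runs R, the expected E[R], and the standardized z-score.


Step 1: Compute median = 24.50; label A = above, B = below.
Labels in order: BBBAAABAAB  (n_A = 5, n_B = 5)
Step 2: Count runs R = 5.
Step 3: Under H0 (random ordering), E[R] = 2*n_A*n_B/(n_A+n_B) + 1 = 2*5*5/10 + 1 = 6.0000.
        Var[R] = 2*n_A*n_B*(2*n_A*n_B - n_A - n_B) / ((n_A+n_B)^2 * (n_A+n_B-1)) = 2000/900 = 2.2222.
        SD[R] = 1.4907.
Step 4: Continuity-corrected z = (R + 0.5 - E[R]) / SD[R] = (5 + 0.5 - 6.0000) / 1.4907 = -0.3354.
Step 5: Two-sided p-value via normal approximation = 2*(1 - Phi(|z|)) = 0.737316.
Step 6: alpha = 0.05. fail to reject H0.

R = 5, z = -0.3354, p = 0.737316, fail to reject H0.


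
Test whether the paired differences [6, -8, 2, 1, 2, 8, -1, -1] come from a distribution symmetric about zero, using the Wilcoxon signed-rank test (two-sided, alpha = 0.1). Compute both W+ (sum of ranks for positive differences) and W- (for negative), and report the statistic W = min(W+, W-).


Step 1: Drop any zero differences (none here) and take |d_i|.
|d| = [6, 8, 2, 1, 2, 8, 1, 1]
Step 2: Midrank |d_i| (ties get averaged ranks).
ranks: |6|->6, |8|->7.5, |2|->4.5, |1|->2, |2|->4.5, |8|->7.5, |1|->2, |1|->2
Step 3: Attach original signs; sum ranks with positive sign and with negative sign.
W+ = 6 + 4.5 + 2 + 4.5 + 7.5 = 24.5
W- = 7.5 + 2 + 2 = 11.5
(Check: W+ + W- = 36 should equal n(n+1)/2 = 36.)
Step 4: Test statistic W = min(W+, W-) = 11.5.
Step 5: Ties in |d|, so use the tie-corrected normal approximation.
        E[W] = n(n+1)/4 = 8*9/4 = 18.
        Tie groups: |d|=1 (t=3), |d|=2 (t=2), |d|=8 (t=2); sum(t^3 - t) = 36.
        Var[W] = n(n+1)(2n+1)/24 - sum(t^3-t)/48 = 1224/24 - 36/48 = 50.25.
        z = (W - E[W]) / sqrt(Var[W]) = (11.5 - 18) / 7.0887 = -0.9169.
        Two-sided p = 2*Phi(z) = 0.359169.
Step 6: alpha = 0.1. fail to reject H0.

W+ = 24.5, W- = 11.5, W = min = 11.5, p = 0.359169, fail to reject H0.


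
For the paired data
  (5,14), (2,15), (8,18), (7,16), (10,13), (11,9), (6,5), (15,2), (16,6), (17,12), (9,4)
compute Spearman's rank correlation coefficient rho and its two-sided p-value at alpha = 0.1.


Step 1: Rank x and y separately (midranks; no ties here).
rank(x): 5->2, 2->1, 8->5, 7->4, 10->7, 11->8, 6->3, 15->9, 16->10, 17->11, 9->6
rank(y): 14->8, 15->9, 18->11, 16->10, 13->7, 9->5, 5->3, 2->1, 6->4, 12->6, 4->2
Step 2: d_i = R_x(i) - R_y(i); compute d_i^2.
  (2-8)^2=36, (1-9)^2=64, (5-11)^2=36, (4-10)^2=36, (7-7)^2=0, (8-5)^2=9, (3-3)^2=0, (9-1)^2=64, (10-4)^2=36, (11-6)^2=25, (6-2)^2=16
sum(d^2) = 322.
Step 3: rho = 1 - 6*322 / (11*(11^2 - 1)) = 1 - 1932/1320 = -0.463636.
Step 4: Under H0, t = rho * sqrt((n-2)/(1-rho^2)) = -1.5698 ~ t(9).
Step 5: Two-sided p-value from the t-distribution with 9 df = 0.150901.
Step 6: alpha = 0.1. fail to reject H0.

rho = -0.4636, p = 0.150901, fail to reject H0 at alpha = 0.1.


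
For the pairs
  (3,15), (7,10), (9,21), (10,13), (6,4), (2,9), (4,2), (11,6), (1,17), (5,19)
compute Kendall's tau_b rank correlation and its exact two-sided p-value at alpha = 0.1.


Step 1: Enumerate the 45 unordered pairs (i,j) with i<j and classify each by sign(x_j-x_i) * sign(y_j-y_i).
  (1,2):dx=+4,dy=-5->D; (1,3):dx=+6,dy=+6->C; (1,4):dx=+7,dy=-2->D; (1,5):dx=+3,dy=-11->D
  (1,6):dx=-1,dy=-6->C; (1,7):dx=+1,dy=-13->D; (1,8):dx=+8,dy=-9->D; (1,9):dx=-2,dy=+2->D
  (1,10):dx=+2,dy=+4->C; (2,3):dx=+2,dy=+11->C; (2,4):dx=+3,dy=+3->C; (2,5):dx=-1,dy=-6->C
  (2,6):dx=-5,dy=-1->C; (2,7):dx=-3,dy=-8->C; (2,8):dx=+4,dy=-4->D; (2,9):dx=-6,dy=+7->D
  (2,10):dx=-2,dy=+9->D; (3,4):dx=+1,dy=-8->D; (3,5):dx=-3,dy=-17->C; (3,6):dx=-7,dy=-12->C
  (3,7):dx=-5,dy=-19->C; (3,8):dx=+2,dy=-15->D; (3,9):dx=-8,dy=-4->C; (3,10):dx=-4,dy=-2->C
  (4,5):dx=-4,dy=-9->C; (4,6):dx=-8,dy=-4->C; (4,7):dx=-6,dy=-11->C; (4,8):dx=+1,dy=-7->D
  (4,9):dx=-9,dy=+4->D; (4,10):dx=-5,dy=+6->D; (5,6):dx=-4,dy=+5->D; (5,7):dx=-2,dy=-2->C
  (5,8):dx=+5,dy=+2->C; (5,9):dx=-5,dy=+13->D; (5,10):dx=-1,dy=+15->D; (6,7):dx=+2,dy=-7->D
  (6,8):dx=+9,dy=-3->D; (6,9):dx=-1,dy=+8->D; (6,10):dx=+3,dy=+10->C; (7,8):dx=+7,dy=+4->C
  (7,9):dx=-3,dy=+15->D; (7,10):dx=+1,dy=+17->C; (8,9):dx=-10,dy=+11->D; (8,10):dx=-6,dy=+13->D
  (9,10):dx=+4,dy=+2->C
Step 2: C = 22, D = 23, total pairs = 45.
Step 3: tau = (C - D)/(n(n-1)/2) = (22 - 23)/45 = -0.022222.
Step 4: Exact two-sided p-value (enumerate n! = 3628800 permutations of y under H0): p = 1.000000.
Step 5: alpha = 0.1. fail to reject H0.

tau_b = -0.0222 (C=22, D=23), p = 1.000000, fail to reject H0.


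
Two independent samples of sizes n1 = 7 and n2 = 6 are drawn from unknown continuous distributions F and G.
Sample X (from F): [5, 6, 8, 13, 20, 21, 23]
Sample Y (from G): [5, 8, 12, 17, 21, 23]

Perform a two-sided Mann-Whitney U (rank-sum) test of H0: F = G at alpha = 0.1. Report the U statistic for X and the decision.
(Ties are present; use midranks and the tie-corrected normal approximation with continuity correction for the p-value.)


Step 1: Combine and sort all 13 observations; assign midranks.
sorted (value, group): (5,X), (5,Y), (6,X), (8,X), (8,Y), (12,Y), (13,X), (17,Y), (20,X), (21,X), (21,Y), (23,X), (23,Y)
ranks: 5->1.5, 5->1.5, 6->3, 8->4.5, 8->4.5, 12->6, 13->7, 17->8, 20->9, 21->10.5, 21->10.5, 23->12.5, 23->12.5
Step 2: Rank sum for X: R1 = 1.5 + 3 + 4.5 + 7 + 9 + 10.5 + 12.5 = 48.
Step 3: U_X = R1 - n1(n1+1)/2 = 48 - 7*8/2 = 48 - 28 = 20.
       U_Y = n1*n2 - U_X = 42 - 20 = 22.
Step 4: Ties are present, so use the tie-corrected normal approximation (with continuity correction) for the p-value.
Step 5: p-value = 0.942742; compare to alpha = 0.1. fail to reject H0.

U_X = 20, p = 0.942742, fail to reject H0 at alpha = 0.1.


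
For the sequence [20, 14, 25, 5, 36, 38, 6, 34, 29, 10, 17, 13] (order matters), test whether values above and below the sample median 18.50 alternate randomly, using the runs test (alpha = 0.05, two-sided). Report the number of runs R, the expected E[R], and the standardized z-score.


Step 1: Compute median = 18.50; label A = above, B = below.
Labels in order: ABABAABAABBB  (n_A = 6, n_B = 6)
Step 2: Count runs R = 8.
Step 3: Under H0 (random ordering), E[R] = 2*n_A*n_B/(n_A+n_B) + 1 = 2*6*6/12 + 1 = 7.0000.
        Var[R] = 2*n_A*n_B*(2*n_A*n_B - n_A - n_B) / ((n_A+n_B)^2 * (n_A+n_B-1)) = 4320/1584 = 2.7273.
        SD[R] = 1.6514.
Step 4: Continuity-corrected z = (R - 0.5 - E[R]) / SD[R] = (8 - 0.5 - 7.0000) / 1.6514 = 0.3028.
Step 5: Two-sided p-value via normal approximation = 2*(1 - Phi(|z|)) = 0.762069.
Step 6: alpha = 0.05. fail to reject H0.

R = 8, z = 0.3028, p = 0.762069, fail to reject H0.


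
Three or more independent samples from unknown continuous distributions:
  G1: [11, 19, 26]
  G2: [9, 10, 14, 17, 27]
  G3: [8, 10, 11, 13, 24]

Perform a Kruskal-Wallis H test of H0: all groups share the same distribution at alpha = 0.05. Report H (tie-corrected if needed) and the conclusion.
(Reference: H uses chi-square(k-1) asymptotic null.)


Step 1: Combine all N = 13 observations and assign midranks.
sorted (value, group, rank): (8,G3,1), (9,G2,2), (10,G2,3.5), (10,G3,3.5), (11,G1,5.5), (11,G3,5.5), (13,G3,7), (14,G2,8), (17,G2,9), (19,G1,10), (24,G3,11), (26,G1,12), (27,G2,13)
Step 2: Sum ranks within each group.
R_1 = 27.5 (n_1 = 3)
R_2 = 35.5 (n_2 = 5)
R_3 = 28 (n_3 = 5)
Step 3: H = 12/(N(N+1)) * sum(R_i^2/n_i) - 3(N+1)
     = 12/(13*14) * (27.5^2/3 + 35.5^2/5 + 28^2/5) - 3*14
     = 0.065934 * 660.933 - 42
     = 1.578022.
Step 4: Ties present; correction factor C = 1 - 12/(13^3 - 13) = 0.994505. Corrected H = 1.578022 / 0.994505 = 1.586740.
Step 5: Under H0, H ~ chi^2(2); p-value = 0.452318.
Step 6: alpha = 0.05. fail to reject H0.

H = 1.5867, df = 2, p = 0.452318, fail to reject H0.


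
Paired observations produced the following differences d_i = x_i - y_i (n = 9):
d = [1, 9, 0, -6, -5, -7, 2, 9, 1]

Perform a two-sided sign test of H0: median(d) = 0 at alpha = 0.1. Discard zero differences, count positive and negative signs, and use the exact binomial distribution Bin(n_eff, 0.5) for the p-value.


Step 1: Discard zero differences. Original n = 9; n_eff = number of nonzero differences = 8.
Nonzero differences (with sign): +1, +9, -6, -5, -7, +2, +9, +1
Step 2: Count signs: positive = 5, negative = 3.
Step 3: Under H0: P(positive) = 0.5, so the number of positives S ~ Bin(8, 0.5).
Step 4: Two-sided exact p-value = sum of Bin(8,0.5) probabilities at or below the observed probability = 0.726562.
Step 5: alpha = 0.1. fail to reject H0.

n_eff = 8, pos = 5, neg = 3, p = 0.726562, fail to reject H0.


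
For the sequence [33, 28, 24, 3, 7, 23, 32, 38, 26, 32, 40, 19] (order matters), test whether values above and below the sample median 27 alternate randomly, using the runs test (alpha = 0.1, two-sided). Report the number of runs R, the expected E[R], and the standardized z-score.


Step 1: Compute median = 27; label A = above, B = below.
Labels in order: AABBBBAABAAB  (n_A = 6, n_B = 6)
Step 2: Count runs R = 6.
Step 3: Under H0 (random ordering), E[R] = 2*n_A*n_B/(n_A+n_B) + 1 = 2*6*6/12 + 1 = 7.0000.
        Var[R] = 2*n_A*n_B*(2*n_A*n_B - n_A - n_B) / ((n_A+n_B)^2 * (n_A+n_B-1)) = 4320/1584 = 2.7273.
        SD[R] = 1.6514.
Step 4: Continuity-corrected z = (R + 0.5 - E[R]) / SD[R] = (6 + 0.5 - 7.0000) / 1.6514 = -0.3028.
Step 5: Two-sided p-value via normal approximation = 2*(1 - Phi(|z|)) = 0.762069.
Step 6: alpha = 0.1. fail to reject H0.

R = 6, z = -0.3028, p = 0.762069, fail to reject H0.


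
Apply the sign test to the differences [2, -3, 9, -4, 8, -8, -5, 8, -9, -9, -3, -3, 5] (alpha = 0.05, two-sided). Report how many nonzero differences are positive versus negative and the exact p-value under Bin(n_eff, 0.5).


Step 1: Discard zero differences. Original n = 13; n_eff = number of nonzero differences = 13.
Nonzero differences (with sign): +2, -3, +9, -4, +8, -8, -5, +8, -9, -9, -3, -3, +5
Step 2: Count signs: positive = 5, negative = 8.
Step 3: Under H0: P(positive) = 0.5, so the number of positives S ~ Bin(13, 0.5).
Step 4: Two-sided exact p-value = sum of Bin(13,0.5) probabilities at or below the observed probability = 0.581055.
Step 5: alpha = 0.05. fail to reject H0.

n_eff = 13, pos = 5, neg = 8, p = 0.581055, fail to reject H0.


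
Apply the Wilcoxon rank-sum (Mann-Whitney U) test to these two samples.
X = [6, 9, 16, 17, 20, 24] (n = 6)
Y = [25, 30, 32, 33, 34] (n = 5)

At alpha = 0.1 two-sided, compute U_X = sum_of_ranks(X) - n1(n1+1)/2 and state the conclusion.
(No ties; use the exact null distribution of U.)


Step 1: Combine and sort all 11 observations; assign midranks.
sorted (value, group): (6,X), (9,X), (16,X), (17,X), (20,X), (24,X), (25,Y), (30,Y), (32,Y), (33,Y), (34,Y)
ranks: 6->1, 9->2, 16->3, 17->4, 20->5, 24->6, 25->7, 30->8, 32->9, 33->10, 34->11
Step 2: Rank sum for X: R1 = 1 + 2 + 3 + 4 + 5 + 6 = 21.
Step 3: U_X = R1 - n1(n1+1)/2 = 21 - 6*7/2 = 21 - 21 = 0.
       U_Y = n1*n2 - U_X = 30 - 0 = 30.
Step 4: No ties, so the exact null distribution of U (based on enumerating the C(11,6) = 462 equally likely rank assignments) gives the two-sided p-value.
Step 5: p-value = 0.004329; compare to alpha = 0.1. reject H0.

U_X = 0, p = 0.004329, reject H0 at alpha = 0.1.


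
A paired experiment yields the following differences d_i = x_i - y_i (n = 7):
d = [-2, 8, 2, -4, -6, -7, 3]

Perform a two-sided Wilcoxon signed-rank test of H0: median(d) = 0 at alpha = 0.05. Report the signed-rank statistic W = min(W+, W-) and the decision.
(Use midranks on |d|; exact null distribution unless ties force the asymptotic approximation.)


Step 1: Drop any zero differences (none here) and take |d_i|.
|d| = [2, 8, 2, 4, 6, 7, 3]
Step 2: Midrank |d_i| (ties get averaged ranks).
ranks: |2|->1.5, |8|->7, |2|->1.5, |4|->4, |6|->5, |7|->6, |3|->3
Step 3: Attach original signs; sum ranks with positive sign and with negative sign.
W+ = 7 + 1.5 + 3 = 11.5
W- = 1.5 + 4 + 5 + 6 = 16.5
(Check: W+ + W- = 28 should equal n(n+1)/2 = 28.)
Step 4: Test statistic W = min(W+, W-) = 11.5.
Step 5: Ties in |d|, so use the tie-corrected normal approximation.
        E[W] = n(n+1)/4 = 7*8/4 = 14.
        Tie groups: |d|=2 (t=2); sum(t^3 - t) = 6.
        Var[W] = n(n+1)(2n+1)/24 - sum(t^3-t)/48 = 840/24 - 6/48 = 34.875.
        z = (W - E[W]) / sqrt(Var[W]) = (11.5 - 14) / 5.9055 = -0.4233.
        Two-sided p = 2*Phi(z) = 0.672052.
Step 6: alpha = 0.05. fail to reject H0.

W+ = 11.5, W- = 16.5, W = min = 11.5, p = 0.672052, fail to reject H0.


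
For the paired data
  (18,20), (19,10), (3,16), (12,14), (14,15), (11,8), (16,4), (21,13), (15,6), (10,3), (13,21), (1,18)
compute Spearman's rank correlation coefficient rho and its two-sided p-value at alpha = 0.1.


Step 1: Rank x and y separately (midranks; no ties here).
rank(x): 18->10, 19->11, 3->2, 12->5, 14->7, 11->4, 16->9, 21->12, 15->8, 10->3, 13->6, 1->1
rank(y): 20->11, 10->5, 16->9, 14->7, 15->8, 8->4, 4->2, 13->6, 6->3, 3->1, 21->12, 18->10
Step 2: d_i = R_x(i) - R_y(i); compute d_i^2.
  (10-11)^2=1, (11-5)^2=36, (2-9)^2=49, (5-7)^2=4, (7-8)^2=1, (4-4)^2=0, (9-2)^2=49, (12-6)^2=36, (8-3)^2=25, (3-1)^2=4, (6-12)^2=36, (1-10)^2=81
sum(d^2) = 322.
Step 3: rho = 1 - 6*322 / (12*(12^2 - 1)) = 1 - 1932/1716 = -0.125874.
Step 4: Under H0, t = rho * sqrt((n-2)/(1-rho^2)) = -0.4012 ~ t(10).
Step 5: Two-sided p-value from the t-distribution with 10 df = 0.696683.
Step 6: alpha = 0.1. fail to reject H0.

rho = -0.1259, p = 0.696683, fail to reject H0 at alpha = 0.1.


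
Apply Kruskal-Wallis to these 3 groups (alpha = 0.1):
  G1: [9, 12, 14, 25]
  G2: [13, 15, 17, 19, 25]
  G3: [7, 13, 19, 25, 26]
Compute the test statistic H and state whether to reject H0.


Step 1: Combine all N = 14 observations and assign midranks.
sorted (value, group, rank): (7,G3,1), (9,G1,2), (12,G1,3), (13,G2,4.5), (13,G3,4.5), (14,G1,6), (15,G2,7), (17,G2,8), (19,G2,9.5), (19,G3,9.5), (25,G1,12), (25,G2,12), (25,G3,12), (26,G3,14)
Step 2: Sum ranks within each group.
R_1 = 23 (n_1 = 4)
R_2 = 41 (n_2 = 5)
R_3 = 41 (n_3 = 5)
Step 3: H = 12/(N(N+1)) * sum(R_i^2/n_i) - 3(N+1)
     = 12/(14*15) * (23^2/4 + 41^2/5 + 41^2/5) - 3*15
     = 0.057143 * 804.65 - 45
     = 0.980000.
Step 4: Ties present; correction factor C = 1 - 36/(14^3 - 14) = 0.986813. Corrected H = 0.980000 / 0.986813 = 0.993096.
Step 5: Under H0, H ~ chi^2(2); p-value = 0.608628.
Step 6: alpha = 0.1. fail to reject H0.

H = 0.9931, df = 2, p = 0.608628, fail to reject H0.


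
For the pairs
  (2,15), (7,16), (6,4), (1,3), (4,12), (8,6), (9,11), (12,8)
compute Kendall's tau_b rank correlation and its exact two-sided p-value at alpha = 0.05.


Step 1: Enumerate the 28 unordered pairs (i,j) with i<j and classify each by sign(x_j-x_i) * sign(y_j-y_i).
  (1,2):dx=+5,dy=+1->C; (1,3):dx=+4,dy=-11->D; (1,4):dx=-1,dy=-12->C; (1,5):dx=+2,dy=-3->D
  (1,6):dx=+6,dy=-9->D; (1,7):dx=+7,dy=-4->D; (1,8):dx=+10,dy=-7->D; (2,3):dx=-1,dy=-12->C
  (2,4):dx=-6,dy=-13->C; (2,5):dx=-3,dy=-4->C; (2,6):dx=+1,dy=-10->D; (2,7):dx=+2,dy=-5->D
  (2,8):dx=+5,dy=-8->D; (3,4):dx=-5,dy=-1->C; (3,5):dx=-2,dy=+8->D; (3,6):dx=+2,dy=+2->C
  (3,7):dx=+3,dy=+7->C; (3,8):dx=+6,dy=+4->C; (4,5):dx=+3,dy=+9->C; (4,6):dx=+7,dy=+3->C
  (4,7):dx=+8,dy=+8->C; (4,8):dx=+11,dy=+5->C; (5,6):dx=+4,dy=-6->D; (5,7):dx=+5,dy=-1->D
  (5,8):dx=+8,dy=-4->D; (6,7):dx=+1,dy=+5->C; (6,8):dx=+4,dy=+2->C; (7,8):dx=+3,dy=-3->D
Step 2: C = 15, D = 13, total pairs = 28.
Step 3: tau = (C - D)/(n(n-1)/2) = (15 - 13)/28 = 0.071429.
Step 4: Exact two-sided p-value (enumerate n! = 40320 permutations of y under H0): p = 0.904861.
Step 5: alpha = 0.05. fail to reject H0.

tau_b = 0.0714 (C=15, D=13), p = 0.904861, fail to reject H0.


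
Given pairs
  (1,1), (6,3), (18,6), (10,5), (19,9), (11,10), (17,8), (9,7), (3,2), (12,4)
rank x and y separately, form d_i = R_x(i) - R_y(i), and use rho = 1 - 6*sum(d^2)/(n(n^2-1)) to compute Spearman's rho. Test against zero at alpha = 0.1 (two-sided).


Step 1: Rank x and y separately (midranks; no ties here).
rank(x): 1->1, 6->3, 18->9, 10->5, 19->10, 11->6, 17->8, 9->4, 3->2, 12->7
rank(y): 1->1, 3->3, 6->6, 5->5, 9->9, 10->10, 8->8, 7->7, 2->2, 4->4
Step 2: d_i = R_x(i) - R_y(i); compute d_i^2.
  (1-1)^2=0, (3-3)^2=0, (9-6)^2=9, (5-5)^2=0, (10-9)^2=1, (6-10)^2=16, (8-8)^2=0, (4-7)^2=9, (2-2)^2=0, (7-4)^2=9
sum(d^2) = 44.
Step 3: rho = 1 - 6*44 / (10*(10^2 - 1)) = 1 - 264/990 = 0.733333.
Step 4: Under H0, t = rho * sqrt((n-2)/(1-rho^2)) = 3.0509 ~ t(8).
Step 5: Two-sided p-value from the t-distribution with 8 df = 0.015801.
Step 6: alpha = 0.1. reject H0.

rho = 0.7333, p = 0.015801, reject H0 at alpha = 0.1.


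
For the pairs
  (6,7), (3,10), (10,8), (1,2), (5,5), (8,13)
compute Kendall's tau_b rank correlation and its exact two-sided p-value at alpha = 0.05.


Step 1: Enumerate the 15 unordered pairs (i,j) with i<j and classify each by sign(x_j-x_i) * sign(y_j-y_i).
  (1,2):dx=-3,dy=+3->D; (1,3):dx=+4,dy=+1->C; (1,4):dx=-5,dy=-5->C; (1,5):dx=-1,dy=-2->C
  (1,6):dx=+2,dy=+6->C; (2,3):dx=+7,dy=-2->D; (2,4):dx=-2,dy=-8->C; (2,5):dx=+2,dy=-5->D
  (2,6):dx=+5,dy=+3->C; (3,4):dx=-9,dy=-6->C; (3,5):dx=-5,dy=-3->C; (3,6):dx=-2,dy=+5->D
  (4,5):dx=+4,dy=+3->C; (4,6):dx=+7,dy=+11->C; (5,6):dx=+3,dy=+8->C
Step 2: C = 11, D = 4, total pairs = 15.
Step 3: tau = (C - D)/(n(n-1)/2) = (11 - 4)/15 = 0.466667.
Step 4: Exact two-sided p-value (enumerate n! = 720 permutations of y under H0): p = 0.272222.
Step 5: alpha = 0.05. fail to reject H0.

tau_b = 0.4667 (C=11, D=4), p = 0.272222, fail to reject H0.


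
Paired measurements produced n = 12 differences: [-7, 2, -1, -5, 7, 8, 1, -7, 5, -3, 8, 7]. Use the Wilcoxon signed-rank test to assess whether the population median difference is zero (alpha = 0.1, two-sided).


Step 1: Drop any zero differences (none here) and take |d_i|.
|d| = [7, 2, 1, 5, 7, 8, 1, 7, 5, 3, 8, 7]
Step 2: Midrank |d_i| (ties get averaged ranks).
ranks: |7|->8.5, |2|->3, |1|->1.5, |5|->5.5, |7|->8.5, |8|->11.5, |1|->1.5, |7|->8.5, |5|->5.5, |3|->4, |8|->11.5, |7|->8.5
Step 3: Attach original signs; sum ranks with positive sign and with negative sign.
W+ = 3 + 8.5 + 11.5 + 1.5 + 5.5 + 11.5 + 8.5 = 50
W- = 8.5 + 1.5 + 5.5 + 8.5 + 4 = 28
(Check: W+ + W- = 78 should equal n(n+1)/2 = 78.)
Step 4: Test statistic W = min(W+, W-) = 28.
Step 5: Ties in |d|, so use the tie-corrected normal approximation.
        E[W] = n(n+1)/4 = 12*13/4 = 39.
        Tie groups: |d|=1 (t=2), |d|=5 (t=2), |d|=7 (t=4), |d|=8 (t=2); sum(t^3 - t) = 78.
        Var[W] = n(n+1)(2n+1)/24 - sum(t^3-t)/48 = 3900/24 - 78/48 = 160.875.
        z = (W - E[W]) / sqrt(Var[W]) = (28 - 39) / 12.6837 = -0.8673.
        Two-sided p = 2*Phi(z) = 0.385801.
Step 6: alpha = 0.1. fail to reject H0.

W+ = 50, W- = 28, W = min = 28, p = 0.385801, fail to reject H0.


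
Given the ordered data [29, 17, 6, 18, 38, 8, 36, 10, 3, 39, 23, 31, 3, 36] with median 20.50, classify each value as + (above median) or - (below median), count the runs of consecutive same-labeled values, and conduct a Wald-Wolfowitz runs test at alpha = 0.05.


Step 1: Compute median = 20.50; label A = above, B = below.
Labels in order: ABBBABABBAAABA  (n_A = 7, n_B = 7)
Step 2: Count runs R = 9.
Step 3: Under H0 (random ordering), E[R] = 2*n_A*n_B/(n_A+n_B) + 1 = 2*7*7/14 + 1 = 8.0000.
        Var[R] = 2*n_A*n_B*(2*n_A*n_B - n_A - n_B) / ((n_A+n_B)^2 * (n_A+n_B-1)) = 8232/2548 = 3.2308.
        SD[R] = 1.7974.
Step 4: Continuity-corrected z = (R - 0.5 - E[R]) / SD[R] = (9 - 0.5 - 8.0000) / 1.7974 = 0.2782.
Step 5: Two-sided p-value via normal approximation = 2*(1 - Phi(|z|)) = 0.780879.
Step 6: alpha = 0.05. fail to reject H0.

R = 9, z = 0.2782, p = 0.780879, fail to reject H0.


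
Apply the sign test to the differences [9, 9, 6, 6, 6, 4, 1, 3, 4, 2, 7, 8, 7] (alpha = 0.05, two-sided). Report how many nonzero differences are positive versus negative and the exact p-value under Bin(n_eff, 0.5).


Step 1: Discard zero differences. Original n = 13; n_eff = number of nonzero differences = 13.
Nonzero differences (with sign): +9, +9, +6, +6, +6, +4, +1, +3, +4, +2, +7, +8, +7
Step 2: Count signs: positive = 13, negative = 0.
Step 3: Under H0: P(positive) = 0.5, so the number of positives S ~ Bin(13, 0.5).
Step 4: Two-sided exact p-value = sum of Bin(13,0.5) probabilities at or below the observed probability = 0.000244.
Step 5: alpha = 0.05. reject H0.

n_eff = 13, pos = 13, neg = 0, p = 0.000244, reject H0.


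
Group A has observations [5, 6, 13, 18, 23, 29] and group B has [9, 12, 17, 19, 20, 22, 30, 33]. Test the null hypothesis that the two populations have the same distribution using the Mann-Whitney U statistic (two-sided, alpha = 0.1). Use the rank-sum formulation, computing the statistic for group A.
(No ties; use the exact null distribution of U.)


Step 1: Combine and sort all 14 observations; assign midranks.
sorted (value, group): (5,X), (6,X), (9,Y), (12,Y), (13,X), (17,Y), (18,X), (19,Y), (20,Y), (22,Y), (23,X), (29,X), (30,Y), (33,Y)
ranks: 5->1, 6->2, 9->3, 12->4, 13->5, 17->6, 18->7, 19->8, 20->9, 22->10, 23->11, 29->12, 30->13, 33->14
Step 2: Rank sum for X: R1 = 1 + 2 + 5 + 7 + 11 + 12 = 38.
Step 3: U_X = R1 - n1(n1+1)/2 = 38 - 6*7/2 = 38 - 21 = 17.
       U_Y = n1*n2 - U_X = 48 - 17 = 31.
Step 4: No ties, so the exact null distribution of U (based on enumerating the C(14,6) = 3003 equally likely rank assignments) gives the two-sided p-value.
Step 5: p-value = 0.413586; compare to alpha = 0.1. fail to reject H0.

U_X = 17, p = 0.413586, fail to reject H0 at alpha = 0.1.


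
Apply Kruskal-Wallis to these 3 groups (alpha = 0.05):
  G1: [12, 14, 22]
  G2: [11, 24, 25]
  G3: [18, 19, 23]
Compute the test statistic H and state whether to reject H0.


Step 1: Combine all N = 9 observations and assign midranks.
sorted (value, group, rank): (11,G2,1), (12,G1,2), (14,G1,3), (18,G3,4), (19,G3,5), (22,G1,6), (23,G3,7), (24,G2,8), (25,G2,9)
Step 2: Sum ranks within each group.
R_1 = 11 (n_1 = 3)
R_2 = 18 (n_2 = 3)
R_3 = 16 (n_3 = 3)
Step 3: H = 12/(N(N+1)) * sum(R_i^2/n_i) - 3(N+1)
     = 12/(9*10) * (11^2/3 + 18^2/3 + 16^2/3) - 3*10
     = 0.133333 * 233.667 - 30
     = 1.155556.
Step 4: No ties, so H is used without correction.
Step 5: Under H0, H ~ chi^2(2); p-value = 0.561144.
Step 6: alpha = 0.05. fail to reject H0.

H = 1.1556, df = 2, p = 0.561144, fail to reject H0.


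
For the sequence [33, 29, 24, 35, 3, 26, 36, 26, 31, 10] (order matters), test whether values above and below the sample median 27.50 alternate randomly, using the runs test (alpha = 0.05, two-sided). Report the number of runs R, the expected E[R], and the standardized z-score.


Step 1: Compute median = 27.50; label A = above, B = below.
Labels in order: AABABBABAB  (n_A = 5, n_B = 5)
Step 2: Count runs R = 8.
Step 3: Under H0 (random ordering), E[R] = 2*n_A*n_B/(n_A+n_B) + 1 = 2*5*5/10 + 1 = 6.0000.
        Var[R] = 2*n_A*n_B*(2*n_A*n_B - n_A - n_B) / ((n_A+n_B)^2 * (n_A+n_B-1)) = 2000/900 = 2.2222.
        SD[R] = 1.4907.
Step 4: Continuity-corrected z = (R - 0.5 - E[R]) / SD[R] = (8 - 0.5 - 6.0000) / 1.4907 = 1.0062.
Step 5: Two-sided p-value via normal approximation = 2*(1 - Phi(|z|)) = 0.314305.
Step 6: alpha = 0.05. fail to reject H0.

R = 8, z = 1.0062, p = 0.314305, fail to reject H0.


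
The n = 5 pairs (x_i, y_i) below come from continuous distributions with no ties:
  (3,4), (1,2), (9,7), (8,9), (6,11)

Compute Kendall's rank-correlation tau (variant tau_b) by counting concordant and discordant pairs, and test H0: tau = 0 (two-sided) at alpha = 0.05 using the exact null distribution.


Step 1: Enumerate the 10 unordered pairs (i,j) with i<j and classify each by sign(x_j-x_i) * sign(y_j-y_i).
  (1,2):dx=-2,dy=-2->C; (1,3):dx=+6,dy=+3->C; (1,4):dx=+5,dy=+5->C; (1,5):dx=+3,dy=+7->C
  (2,3):dx=+8,dy=+5->C; (2,4):dx=+7,dy=+7->C; (2,5):dx=+5,dy=+9->C; (3,4):dx=-1,dy=+2->D
  (3,5):dx=-3,dy=+4->D; (4,5):dx=-2,dy=+2->D
Step 2: C = 7, D = 3, total pairs = 10.
Step 3: tau = (C - D)/(n(n-1)/2) = (7 - 3)/10 = 0.400000.
Step 4: Exact two-sided p-value (enumerate n! = 120 permutations of y under H0): p = 0.483333.
Step 5: alpha = 0.05. fail to reject H0.

tau_b = 0.4000 (C=7, D=3), p = 0.483333, fail to reject H0.


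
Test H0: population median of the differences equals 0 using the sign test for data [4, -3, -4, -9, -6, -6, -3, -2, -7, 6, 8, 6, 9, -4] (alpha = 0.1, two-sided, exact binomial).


Step 1: Discard zero differences. Original n = 14; n_eff = number of nonzero differences = 14.
Nonzero differences (with sign): +4, -3, -4, -9, -6, -6, -3, -2, -7, +6, +8, +6, +9, -4
Step 2: Count signs: positive = 5, negative = 9.
Step 3: Under H0: P(positive) = 0.5, so the number of positives S ~ Bin(14, 0.5).
Step 4: Two-sided exact p-value = sum of Bin(14,0.5) probabilities at or below the observed probability = 0.423950.
Step 5: alpha = 0.1. fail to reject H0.

n_eff = 14, pos = 5, neg = 9, p = 0.423950, fail to reject H0.


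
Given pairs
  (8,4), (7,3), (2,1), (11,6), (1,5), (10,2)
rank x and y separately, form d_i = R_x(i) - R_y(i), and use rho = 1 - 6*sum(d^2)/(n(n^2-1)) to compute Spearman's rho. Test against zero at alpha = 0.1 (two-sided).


Step 1: Rank x and y separately (midranks; no ties here).
rank(x): 8->4, 7->3, 2->2, 11->6, 1->1, 10->5
rank(y): 4->4, 3->3, 1->1, 6->6, 5->5, 2->2
Step 2: d_i = R_x(i) - R_y(i); compute d_i^2.
  (4-4)^2=0, (3-3)^2=0, (2-1)^2=1, (6-6)^2=0, (1-5)^2=16, (5-2)^2=9
sum(d^2) = 26.
Step 3: rho = 1 - 6*26 / (6*(6^2 - 1)) = 1 - 156/210 = 0.257143.
Step 4: Under H0, t = rho * sqrt((n-2)/(1-rho^2)) = 0.5322 ~ t(4).
Step 5: Two-sided p-value from the t-distribution with 4 df = 0.622787.
Step 6: alpha = 0.1. fail to reject H0.

rho = 0.2571, p = 0.622787, fail to reject H0 at alpha = 0.1.
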